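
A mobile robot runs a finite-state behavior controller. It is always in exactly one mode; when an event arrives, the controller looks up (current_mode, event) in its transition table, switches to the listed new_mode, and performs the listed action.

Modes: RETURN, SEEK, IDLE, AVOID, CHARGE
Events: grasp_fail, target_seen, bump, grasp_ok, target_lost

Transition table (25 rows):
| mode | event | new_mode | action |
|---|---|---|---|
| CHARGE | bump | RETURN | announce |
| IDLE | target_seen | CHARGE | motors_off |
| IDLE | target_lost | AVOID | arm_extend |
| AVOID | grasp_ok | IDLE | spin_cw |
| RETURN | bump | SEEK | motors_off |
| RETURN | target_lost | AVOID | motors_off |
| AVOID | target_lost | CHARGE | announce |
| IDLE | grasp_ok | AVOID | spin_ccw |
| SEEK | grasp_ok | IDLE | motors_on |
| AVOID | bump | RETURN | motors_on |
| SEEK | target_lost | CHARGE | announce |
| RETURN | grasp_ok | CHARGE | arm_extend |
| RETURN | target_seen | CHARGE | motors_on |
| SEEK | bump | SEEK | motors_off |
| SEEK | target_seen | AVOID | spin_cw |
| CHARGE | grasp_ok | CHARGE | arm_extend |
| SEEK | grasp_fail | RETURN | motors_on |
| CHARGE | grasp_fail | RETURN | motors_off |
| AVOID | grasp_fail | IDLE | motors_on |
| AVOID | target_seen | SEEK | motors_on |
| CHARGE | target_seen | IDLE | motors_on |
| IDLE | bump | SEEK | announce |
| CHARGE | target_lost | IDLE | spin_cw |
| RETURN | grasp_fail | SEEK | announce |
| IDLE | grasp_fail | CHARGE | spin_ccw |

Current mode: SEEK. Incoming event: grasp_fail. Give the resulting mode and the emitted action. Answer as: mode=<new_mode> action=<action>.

current mode = SEEK; filter table to that mode:
  (SEEK, grasp_ok) → (IDLE, motors_on)
  (SEEK, target_lost) → (CHARGE, announce)
  (SEEK, bump) → (SEEK, motors_off)
  (SEEK, target_seen) → (AVOID, spin_cw)
  (SEEK, grasp_fail) → (RETURN, motors_on)  ← event matches
event = grasp_fail selects (RETURN, motors_on)

mode=RETURN action=motors_on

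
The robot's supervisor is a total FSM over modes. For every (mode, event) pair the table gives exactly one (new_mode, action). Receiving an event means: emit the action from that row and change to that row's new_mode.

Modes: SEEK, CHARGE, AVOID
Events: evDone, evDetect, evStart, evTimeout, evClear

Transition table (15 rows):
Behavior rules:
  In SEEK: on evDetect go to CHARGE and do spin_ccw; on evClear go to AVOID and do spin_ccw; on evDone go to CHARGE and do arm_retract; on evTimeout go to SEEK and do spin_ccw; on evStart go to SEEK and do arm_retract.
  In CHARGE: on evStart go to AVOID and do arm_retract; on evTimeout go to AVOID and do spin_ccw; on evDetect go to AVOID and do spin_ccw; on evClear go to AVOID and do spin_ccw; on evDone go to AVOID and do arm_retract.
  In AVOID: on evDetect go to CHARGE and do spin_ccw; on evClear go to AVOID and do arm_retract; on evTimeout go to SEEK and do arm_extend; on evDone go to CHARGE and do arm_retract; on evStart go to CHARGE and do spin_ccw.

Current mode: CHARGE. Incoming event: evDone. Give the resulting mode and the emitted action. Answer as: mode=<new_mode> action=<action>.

mode=AVOID action=arm_retract

current mode = CHARGE; filter table to that mode:
  (CHARGE, evStart) → (AVOID, arm_retract)
  (CHARGE, evTimeout) → (AVOID, spin_ccw)
  (CHARGE, evDetect) → (AVOID, spin_ccw)
  (CHARGE, evClear) → (AVOID, spin_ccw)
  (CHARGE, evDone) → (AVOID, arm_retract)  ← event matches
event = evDone selects (AVOID, arm_retract)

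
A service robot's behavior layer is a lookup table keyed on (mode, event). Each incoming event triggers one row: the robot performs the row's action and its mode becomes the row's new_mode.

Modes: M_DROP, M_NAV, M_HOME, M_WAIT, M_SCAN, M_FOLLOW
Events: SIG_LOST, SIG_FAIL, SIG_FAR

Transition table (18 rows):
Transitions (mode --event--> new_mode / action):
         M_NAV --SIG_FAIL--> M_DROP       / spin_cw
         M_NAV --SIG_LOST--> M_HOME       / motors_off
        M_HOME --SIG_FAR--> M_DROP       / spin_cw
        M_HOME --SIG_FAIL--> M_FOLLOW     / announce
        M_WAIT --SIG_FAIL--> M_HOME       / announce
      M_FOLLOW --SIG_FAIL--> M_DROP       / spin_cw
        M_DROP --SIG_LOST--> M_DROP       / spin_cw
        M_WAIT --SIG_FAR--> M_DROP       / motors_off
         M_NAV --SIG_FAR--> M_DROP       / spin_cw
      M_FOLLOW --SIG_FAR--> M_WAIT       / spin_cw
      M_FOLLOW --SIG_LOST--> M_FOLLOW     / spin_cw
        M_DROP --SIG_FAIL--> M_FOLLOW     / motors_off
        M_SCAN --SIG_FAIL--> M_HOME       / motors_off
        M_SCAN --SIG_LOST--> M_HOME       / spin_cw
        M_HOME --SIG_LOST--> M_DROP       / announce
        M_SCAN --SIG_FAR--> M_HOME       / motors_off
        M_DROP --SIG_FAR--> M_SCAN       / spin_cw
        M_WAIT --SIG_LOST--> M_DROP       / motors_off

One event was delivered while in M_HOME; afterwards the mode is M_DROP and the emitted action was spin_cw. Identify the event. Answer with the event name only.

SIG_FAR

try SIG_LOST: (M_HOME, SIG_LOST) → (M_DROP, announce)
try SIG_FAIL: (M_HOME, SIG_FAIL) → (M_FOLLOW, announce)
try SIG_FAR: (M_HOME, SIG_FAR) → (M_DROP, spin_cw)  ← matches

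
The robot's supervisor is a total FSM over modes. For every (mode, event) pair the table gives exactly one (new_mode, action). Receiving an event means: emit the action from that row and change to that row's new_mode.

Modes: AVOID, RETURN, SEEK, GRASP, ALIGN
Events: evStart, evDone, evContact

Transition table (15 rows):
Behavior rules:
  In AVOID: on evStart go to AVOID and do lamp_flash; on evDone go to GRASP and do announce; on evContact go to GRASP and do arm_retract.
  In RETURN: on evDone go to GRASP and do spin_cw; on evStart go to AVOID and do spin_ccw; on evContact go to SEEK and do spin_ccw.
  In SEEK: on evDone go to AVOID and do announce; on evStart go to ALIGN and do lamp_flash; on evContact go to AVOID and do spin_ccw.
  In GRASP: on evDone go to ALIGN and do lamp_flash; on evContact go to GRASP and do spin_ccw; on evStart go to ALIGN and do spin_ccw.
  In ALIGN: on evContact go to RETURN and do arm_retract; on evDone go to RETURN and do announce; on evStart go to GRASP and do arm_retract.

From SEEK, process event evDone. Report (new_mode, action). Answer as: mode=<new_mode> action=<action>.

current mode = SEEK; filter table to that mode:
  (SEEK, evDone) → (AVOID, announce)  ← event matches
  (SEEK, evStart) → (ALIGN, lamp_flash)
  (SEEK, evContact) → (AVOID, spin_ccw)
event = evDone selects (AVOID, announce)

mode=AVOID action=announce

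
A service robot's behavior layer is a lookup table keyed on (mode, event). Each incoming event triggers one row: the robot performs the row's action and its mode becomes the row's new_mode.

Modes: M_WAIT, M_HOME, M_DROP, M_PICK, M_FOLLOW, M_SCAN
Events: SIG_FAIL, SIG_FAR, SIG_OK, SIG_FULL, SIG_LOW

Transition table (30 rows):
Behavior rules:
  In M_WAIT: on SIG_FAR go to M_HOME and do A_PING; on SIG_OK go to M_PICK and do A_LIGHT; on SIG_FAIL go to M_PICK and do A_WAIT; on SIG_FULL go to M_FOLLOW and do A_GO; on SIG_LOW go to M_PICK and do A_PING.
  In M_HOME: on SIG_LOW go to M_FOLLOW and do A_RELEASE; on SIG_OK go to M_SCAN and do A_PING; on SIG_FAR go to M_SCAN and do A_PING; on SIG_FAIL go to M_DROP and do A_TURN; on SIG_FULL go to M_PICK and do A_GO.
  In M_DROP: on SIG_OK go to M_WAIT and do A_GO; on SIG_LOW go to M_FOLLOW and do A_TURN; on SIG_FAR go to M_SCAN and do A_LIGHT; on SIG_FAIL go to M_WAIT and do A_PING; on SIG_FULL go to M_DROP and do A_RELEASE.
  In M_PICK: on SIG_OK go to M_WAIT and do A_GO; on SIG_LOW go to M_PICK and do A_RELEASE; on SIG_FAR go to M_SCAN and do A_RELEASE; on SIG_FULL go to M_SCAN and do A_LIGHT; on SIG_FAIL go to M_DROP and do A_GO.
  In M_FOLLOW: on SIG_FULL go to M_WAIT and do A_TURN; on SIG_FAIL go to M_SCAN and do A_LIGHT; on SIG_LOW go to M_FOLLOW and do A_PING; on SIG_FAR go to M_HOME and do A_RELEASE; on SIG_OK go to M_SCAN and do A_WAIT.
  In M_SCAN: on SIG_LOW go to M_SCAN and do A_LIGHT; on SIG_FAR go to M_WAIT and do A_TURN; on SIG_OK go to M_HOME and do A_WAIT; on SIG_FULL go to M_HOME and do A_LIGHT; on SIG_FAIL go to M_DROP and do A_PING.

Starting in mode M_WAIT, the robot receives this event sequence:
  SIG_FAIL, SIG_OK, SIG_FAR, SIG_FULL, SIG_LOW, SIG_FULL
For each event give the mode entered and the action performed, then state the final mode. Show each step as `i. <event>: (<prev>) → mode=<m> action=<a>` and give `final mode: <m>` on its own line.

final mode: M_SCAN

1. SIG_FAIL: (M_WAIT) → mode=M_PICK action=A_WAIT
2. SIG_OK: (M_PICK) → mode=M_WAIT action=A_GO
3. SIG_FAR: (M_WAIT) → mode=M_HOME action=A_PING
4. SIG_FULL: (M_HOME) → mode=M_PICK action=A_GO
5. SIG_LOW: (M_PICK) → mode=M_PICK action=A_RELEASE
6. SIG_FULL: (M_PICK) → mode=M_SCAN action=A_LIGHT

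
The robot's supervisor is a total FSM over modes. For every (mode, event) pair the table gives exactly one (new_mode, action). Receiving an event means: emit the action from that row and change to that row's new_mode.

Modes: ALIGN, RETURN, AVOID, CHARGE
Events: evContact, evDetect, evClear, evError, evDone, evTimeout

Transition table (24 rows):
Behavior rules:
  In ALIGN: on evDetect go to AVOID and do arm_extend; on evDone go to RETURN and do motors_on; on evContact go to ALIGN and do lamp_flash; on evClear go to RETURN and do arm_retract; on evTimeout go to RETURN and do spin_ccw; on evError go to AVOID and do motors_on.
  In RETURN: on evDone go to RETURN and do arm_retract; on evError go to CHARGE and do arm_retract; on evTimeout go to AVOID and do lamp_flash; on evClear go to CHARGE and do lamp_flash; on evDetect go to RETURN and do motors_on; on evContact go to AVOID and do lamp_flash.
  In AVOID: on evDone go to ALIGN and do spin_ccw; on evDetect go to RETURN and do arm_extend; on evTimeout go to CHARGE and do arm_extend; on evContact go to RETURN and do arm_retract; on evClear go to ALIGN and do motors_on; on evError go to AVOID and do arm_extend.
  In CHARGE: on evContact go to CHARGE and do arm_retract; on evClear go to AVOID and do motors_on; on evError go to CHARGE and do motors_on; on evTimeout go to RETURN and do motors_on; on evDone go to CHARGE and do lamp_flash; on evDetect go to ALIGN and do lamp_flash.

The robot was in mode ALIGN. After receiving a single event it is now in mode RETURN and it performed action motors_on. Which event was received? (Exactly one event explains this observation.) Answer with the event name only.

evDone

try evContact: (ALIGN, evContact) → (ALIGN, lamp_flash)
try evDetect: (ALIGN, evDetect) → (AVOID, arm_extend)
try evClear: (ALIGN, evClear) → (RETURN, arm_retract)
try evError: (ALIGN, evError) → (AVOID, motors_on)
try evDone: (ALIGN, evDone) → (RETURN, motors_on)  ← matches
try evTimeout: (ALIGN, evTimeout) → (RETURN, spin_ccw)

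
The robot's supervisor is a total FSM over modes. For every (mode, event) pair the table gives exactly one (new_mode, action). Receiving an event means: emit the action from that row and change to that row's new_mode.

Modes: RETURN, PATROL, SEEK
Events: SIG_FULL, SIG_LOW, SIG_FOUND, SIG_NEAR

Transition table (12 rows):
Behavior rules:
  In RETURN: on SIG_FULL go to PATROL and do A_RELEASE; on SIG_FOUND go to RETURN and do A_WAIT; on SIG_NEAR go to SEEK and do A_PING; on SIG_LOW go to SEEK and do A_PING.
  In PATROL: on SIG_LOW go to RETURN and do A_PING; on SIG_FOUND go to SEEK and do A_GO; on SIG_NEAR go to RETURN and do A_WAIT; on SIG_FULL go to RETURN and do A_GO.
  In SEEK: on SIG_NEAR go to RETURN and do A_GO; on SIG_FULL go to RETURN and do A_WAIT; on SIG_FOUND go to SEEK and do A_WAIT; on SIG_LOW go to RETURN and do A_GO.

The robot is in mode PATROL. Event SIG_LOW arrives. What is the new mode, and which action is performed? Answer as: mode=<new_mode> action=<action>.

mode=RETURN action=A_PING

current mode = PATROL; filter table to that mode:
  (PATROL, SIG_LOW) → (RETURN, A_PING)  ← event matches
  (PATROL, SIG_FOUND) → (SEEK, A_GO)
  (PATROL, SIG_NEAR) → (RETURN, A_WAIT)
  (PATROL, SIG_FULL) → (RETURN, A_GO)
event = SIG_LOW selects (RETURN, A_PING)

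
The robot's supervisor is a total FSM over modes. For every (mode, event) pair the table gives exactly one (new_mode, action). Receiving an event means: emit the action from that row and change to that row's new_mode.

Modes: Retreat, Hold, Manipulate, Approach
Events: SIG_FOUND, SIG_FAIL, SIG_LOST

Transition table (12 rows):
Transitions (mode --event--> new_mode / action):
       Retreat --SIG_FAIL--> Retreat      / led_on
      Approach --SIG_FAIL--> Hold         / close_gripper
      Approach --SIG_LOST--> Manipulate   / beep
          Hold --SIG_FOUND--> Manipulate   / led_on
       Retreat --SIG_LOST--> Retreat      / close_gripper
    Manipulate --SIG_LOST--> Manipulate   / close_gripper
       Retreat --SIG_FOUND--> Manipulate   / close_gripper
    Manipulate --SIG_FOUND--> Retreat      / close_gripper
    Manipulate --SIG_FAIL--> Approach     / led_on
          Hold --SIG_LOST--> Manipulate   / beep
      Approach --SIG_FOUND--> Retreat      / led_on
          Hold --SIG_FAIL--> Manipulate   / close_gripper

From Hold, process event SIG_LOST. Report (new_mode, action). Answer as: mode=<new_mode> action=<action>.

current mode = Hold; filter table to that mode:
  (Hold, SIG_FOUND) → (Manipulate, led_on)
  (Hold, SIG_LOST) → (Manipulate, beep)  ← event matches
  (Hold, SIG_FAIL) → (Manipulate, close_gripper)
event = SIG_LOST selects (Manipulate, beep)

mode=Manipulate action=beep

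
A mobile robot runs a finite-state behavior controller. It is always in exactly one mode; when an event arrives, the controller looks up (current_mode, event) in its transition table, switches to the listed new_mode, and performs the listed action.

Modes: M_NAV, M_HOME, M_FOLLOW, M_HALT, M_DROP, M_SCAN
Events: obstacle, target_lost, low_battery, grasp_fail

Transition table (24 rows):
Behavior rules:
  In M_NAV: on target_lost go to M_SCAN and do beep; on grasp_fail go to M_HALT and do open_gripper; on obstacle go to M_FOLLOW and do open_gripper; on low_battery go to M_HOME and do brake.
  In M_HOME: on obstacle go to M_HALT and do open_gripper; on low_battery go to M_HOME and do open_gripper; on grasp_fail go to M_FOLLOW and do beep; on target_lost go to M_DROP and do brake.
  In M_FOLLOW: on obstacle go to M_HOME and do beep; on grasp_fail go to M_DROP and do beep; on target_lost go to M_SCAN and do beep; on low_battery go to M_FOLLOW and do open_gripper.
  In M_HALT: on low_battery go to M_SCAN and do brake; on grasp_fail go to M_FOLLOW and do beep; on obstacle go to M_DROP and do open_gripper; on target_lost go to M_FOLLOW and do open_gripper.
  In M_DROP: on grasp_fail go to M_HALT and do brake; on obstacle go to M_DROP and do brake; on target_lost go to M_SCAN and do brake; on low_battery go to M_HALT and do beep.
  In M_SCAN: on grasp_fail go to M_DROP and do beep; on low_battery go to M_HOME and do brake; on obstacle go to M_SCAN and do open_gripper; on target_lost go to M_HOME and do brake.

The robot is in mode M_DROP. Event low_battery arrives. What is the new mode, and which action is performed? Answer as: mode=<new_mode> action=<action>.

current mode = M_DROP; filter table to that mode:
  (M_DROP, grasp_fail) → (M_HALT, brake)
  (M_DROP, obstacle) → (M_DROP, brake)
  (M_DROP, target_lost) → (M_SCAN, brake)
  (M_DROP, low_battery) → (M_HALT, beep)  ← event matches
event = low_battery selects (M_HALT, beep)

mode=M_HALT action=beep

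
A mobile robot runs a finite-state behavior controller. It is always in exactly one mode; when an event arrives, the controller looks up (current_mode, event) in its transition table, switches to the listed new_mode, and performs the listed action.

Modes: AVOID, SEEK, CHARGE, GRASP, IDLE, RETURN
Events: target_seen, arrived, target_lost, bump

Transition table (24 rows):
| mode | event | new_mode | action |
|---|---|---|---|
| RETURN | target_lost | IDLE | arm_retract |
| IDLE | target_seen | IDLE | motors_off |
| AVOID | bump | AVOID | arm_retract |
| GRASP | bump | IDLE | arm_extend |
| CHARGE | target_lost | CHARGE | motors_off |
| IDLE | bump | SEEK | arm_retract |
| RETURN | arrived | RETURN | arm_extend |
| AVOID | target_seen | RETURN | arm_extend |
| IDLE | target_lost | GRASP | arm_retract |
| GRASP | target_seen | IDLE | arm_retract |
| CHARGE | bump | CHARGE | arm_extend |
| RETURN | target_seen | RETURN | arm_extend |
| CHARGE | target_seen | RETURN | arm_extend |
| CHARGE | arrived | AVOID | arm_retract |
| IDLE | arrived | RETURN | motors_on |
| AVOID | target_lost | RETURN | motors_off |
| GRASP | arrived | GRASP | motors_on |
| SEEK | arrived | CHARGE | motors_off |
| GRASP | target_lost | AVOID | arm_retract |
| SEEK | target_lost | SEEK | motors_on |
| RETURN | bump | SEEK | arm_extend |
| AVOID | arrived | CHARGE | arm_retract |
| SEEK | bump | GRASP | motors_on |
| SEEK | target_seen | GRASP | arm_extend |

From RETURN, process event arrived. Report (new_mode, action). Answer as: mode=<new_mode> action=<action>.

mode=RETURN action=arm_extend

current mode = RETURN; filter table to that mode:
  (RETURN, target_lost) → (IDLE, arm_retract)
  (RETURN, arrived) → (RETURN, arm_extend)  ← event matches
  (RETURN, target_seen) → (RETURN, arm_extend)
  (RETURN, bump) → (SEEK, arm_extend)
event = arrived selects (RETURN, arm_extend)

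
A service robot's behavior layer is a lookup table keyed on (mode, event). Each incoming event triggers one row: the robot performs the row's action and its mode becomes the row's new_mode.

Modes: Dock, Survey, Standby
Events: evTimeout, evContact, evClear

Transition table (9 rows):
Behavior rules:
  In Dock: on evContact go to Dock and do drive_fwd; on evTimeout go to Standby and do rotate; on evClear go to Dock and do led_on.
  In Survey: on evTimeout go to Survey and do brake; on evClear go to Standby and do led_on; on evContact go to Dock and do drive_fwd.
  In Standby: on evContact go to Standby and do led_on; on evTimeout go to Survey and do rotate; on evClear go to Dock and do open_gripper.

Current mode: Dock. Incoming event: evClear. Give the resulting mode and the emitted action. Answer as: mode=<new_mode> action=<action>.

current mode = Dock; filter table to that mode:
  (Dock, evContact) → (Dock, drive_fwd)
  (Dock, evTimeout) → (Standby, rotate)
  (Dock, evClear) → (Dock, led_on)  ← event matches
event = evClear selects (Dock, led_on)

mode=Dock action=led_on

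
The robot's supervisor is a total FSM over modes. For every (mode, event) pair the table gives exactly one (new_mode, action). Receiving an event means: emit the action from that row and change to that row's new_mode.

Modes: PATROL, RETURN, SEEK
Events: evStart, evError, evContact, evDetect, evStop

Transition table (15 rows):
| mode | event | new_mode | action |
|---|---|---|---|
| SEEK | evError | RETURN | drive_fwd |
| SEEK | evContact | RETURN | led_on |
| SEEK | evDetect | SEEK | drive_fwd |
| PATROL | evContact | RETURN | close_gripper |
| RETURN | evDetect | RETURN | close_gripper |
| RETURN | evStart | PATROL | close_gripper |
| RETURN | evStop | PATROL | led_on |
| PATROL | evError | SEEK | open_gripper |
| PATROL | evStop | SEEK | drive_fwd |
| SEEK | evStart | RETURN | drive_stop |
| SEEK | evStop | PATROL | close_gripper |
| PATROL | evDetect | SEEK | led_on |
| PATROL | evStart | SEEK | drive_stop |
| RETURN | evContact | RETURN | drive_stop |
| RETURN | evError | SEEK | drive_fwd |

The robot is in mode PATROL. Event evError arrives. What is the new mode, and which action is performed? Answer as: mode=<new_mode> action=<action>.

mode=SEEK action=open_gripper

current mode = PATROL; filter table to that mode:
  (PATROL, evContact) → (RETURN, close_gripper)
  (PATROL, evError) → (SEEK, open_gripper)  ← event matches
  (PATROL, evStop) → (SEEK, drive_fwd)
  (PATROL, evDetect) → (SEEK, led_on)
  (PATROL, evStart) → (SEEK, drive_stop)
event = evError selects (SEEK, open_gripper)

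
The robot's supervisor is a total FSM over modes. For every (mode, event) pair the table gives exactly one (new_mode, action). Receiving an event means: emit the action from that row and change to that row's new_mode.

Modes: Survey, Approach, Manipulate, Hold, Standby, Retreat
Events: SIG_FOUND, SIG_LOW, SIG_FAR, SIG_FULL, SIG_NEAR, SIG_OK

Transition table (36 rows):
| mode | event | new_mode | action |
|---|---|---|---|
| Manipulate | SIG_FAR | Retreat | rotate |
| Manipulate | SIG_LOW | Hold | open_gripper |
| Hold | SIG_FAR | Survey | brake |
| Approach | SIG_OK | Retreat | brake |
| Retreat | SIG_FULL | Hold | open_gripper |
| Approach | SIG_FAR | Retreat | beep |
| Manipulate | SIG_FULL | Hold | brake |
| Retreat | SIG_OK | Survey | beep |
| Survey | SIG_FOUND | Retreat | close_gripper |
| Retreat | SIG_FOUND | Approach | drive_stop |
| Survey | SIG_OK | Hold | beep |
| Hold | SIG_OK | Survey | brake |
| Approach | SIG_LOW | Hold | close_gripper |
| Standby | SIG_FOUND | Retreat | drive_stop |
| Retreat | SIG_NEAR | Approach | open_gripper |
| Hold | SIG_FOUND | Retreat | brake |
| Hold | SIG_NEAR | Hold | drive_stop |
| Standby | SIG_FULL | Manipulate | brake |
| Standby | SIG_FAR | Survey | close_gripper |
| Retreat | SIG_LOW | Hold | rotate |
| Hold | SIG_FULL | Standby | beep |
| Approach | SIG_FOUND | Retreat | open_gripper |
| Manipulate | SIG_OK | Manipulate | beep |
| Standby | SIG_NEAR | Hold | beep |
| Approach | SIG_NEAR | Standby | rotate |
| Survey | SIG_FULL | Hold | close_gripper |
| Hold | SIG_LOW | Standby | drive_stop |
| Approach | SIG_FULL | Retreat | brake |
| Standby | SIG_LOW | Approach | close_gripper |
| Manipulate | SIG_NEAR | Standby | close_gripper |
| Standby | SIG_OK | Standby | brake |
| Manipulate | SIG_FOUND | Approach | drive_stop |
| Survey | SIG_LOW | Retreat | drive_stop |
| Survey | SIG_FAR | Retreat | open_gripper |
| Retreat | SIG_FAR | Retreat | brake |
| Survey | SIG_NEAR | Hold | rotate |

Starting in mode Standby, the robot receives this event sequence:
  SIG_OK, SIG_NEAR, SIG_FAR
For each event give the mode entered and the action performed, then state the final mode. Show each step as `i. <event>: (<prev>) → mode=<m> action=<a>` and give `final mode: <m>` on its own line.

1. SIG_OK: (Standby) → mode=Standby action=brake
2. SIG_NEAR: (Standby) → mode=Hold action=beep
3. SIG_FAR: (Hold) → mode=Survey action=brake

final mode: Survey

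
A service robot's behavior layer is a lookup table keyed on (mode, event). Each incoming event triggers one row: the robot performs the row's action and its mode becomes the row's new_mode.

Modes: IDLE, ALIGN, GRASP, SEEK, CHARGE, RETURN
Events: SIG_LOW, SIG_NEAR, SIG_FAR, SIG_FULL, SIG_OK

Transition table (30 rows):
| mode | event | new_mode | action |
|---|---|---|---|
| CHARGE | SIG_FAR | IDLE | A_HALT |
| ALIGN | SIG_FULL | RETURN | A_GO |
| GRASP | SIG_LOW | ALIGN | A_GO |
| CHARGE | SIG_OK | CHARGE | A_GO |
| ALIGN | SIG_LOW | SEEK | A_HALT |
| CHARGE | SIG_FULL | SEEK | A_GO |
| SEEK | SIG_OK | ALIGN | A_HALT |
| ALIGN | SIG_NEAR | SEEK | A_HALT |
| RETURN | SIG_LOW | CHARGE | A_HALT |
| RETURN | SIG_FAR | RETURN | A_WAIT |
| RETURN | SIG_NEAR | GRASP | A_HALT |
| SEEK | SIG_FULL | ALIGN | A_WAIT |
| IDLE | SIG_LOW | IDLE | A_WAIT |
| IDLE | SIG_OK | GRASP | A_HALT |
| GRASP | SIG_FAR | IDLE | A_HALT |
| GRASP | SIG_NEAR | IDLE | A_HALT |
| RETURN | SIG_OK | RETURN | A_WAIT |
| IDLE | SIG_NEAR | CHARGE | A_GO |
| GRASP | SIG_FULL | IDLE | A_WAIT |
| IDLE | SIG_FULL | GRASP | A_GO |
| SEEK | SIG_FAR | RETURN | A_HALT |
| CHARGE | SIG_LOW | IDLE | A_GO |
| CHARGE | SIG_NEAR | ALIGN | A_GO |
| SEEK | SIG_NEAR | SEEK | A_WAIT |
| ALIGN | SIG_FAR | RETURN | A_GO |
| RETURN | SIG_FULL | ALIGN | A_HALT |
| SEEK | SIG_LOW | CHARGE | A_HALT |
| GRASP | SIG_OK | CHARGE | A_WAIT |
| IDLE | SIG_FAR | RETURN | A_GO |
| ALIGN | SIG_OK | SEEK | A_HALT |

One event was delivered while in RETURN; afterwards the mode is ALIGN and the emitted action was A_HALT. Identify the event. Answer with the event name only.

SIG_FULL

try SIG_LOW: (RETURN, SIG_LOW) → (CHARGE, A_HALT)
try SIG_NEAR: (RETURN, SIG_NEAR) → (GRASP, A_HALT)
try SIG_FAR: (RETURN, SIG_FAR) → (RETURN, A_WAIT)
try SIG_FULL: (RETURN, SIG_FULL) → (ALIGN, A_HALT)  ← matches
try SIG_OK: (RETURN, SIG_OK) → (RETURN, A_WAIT)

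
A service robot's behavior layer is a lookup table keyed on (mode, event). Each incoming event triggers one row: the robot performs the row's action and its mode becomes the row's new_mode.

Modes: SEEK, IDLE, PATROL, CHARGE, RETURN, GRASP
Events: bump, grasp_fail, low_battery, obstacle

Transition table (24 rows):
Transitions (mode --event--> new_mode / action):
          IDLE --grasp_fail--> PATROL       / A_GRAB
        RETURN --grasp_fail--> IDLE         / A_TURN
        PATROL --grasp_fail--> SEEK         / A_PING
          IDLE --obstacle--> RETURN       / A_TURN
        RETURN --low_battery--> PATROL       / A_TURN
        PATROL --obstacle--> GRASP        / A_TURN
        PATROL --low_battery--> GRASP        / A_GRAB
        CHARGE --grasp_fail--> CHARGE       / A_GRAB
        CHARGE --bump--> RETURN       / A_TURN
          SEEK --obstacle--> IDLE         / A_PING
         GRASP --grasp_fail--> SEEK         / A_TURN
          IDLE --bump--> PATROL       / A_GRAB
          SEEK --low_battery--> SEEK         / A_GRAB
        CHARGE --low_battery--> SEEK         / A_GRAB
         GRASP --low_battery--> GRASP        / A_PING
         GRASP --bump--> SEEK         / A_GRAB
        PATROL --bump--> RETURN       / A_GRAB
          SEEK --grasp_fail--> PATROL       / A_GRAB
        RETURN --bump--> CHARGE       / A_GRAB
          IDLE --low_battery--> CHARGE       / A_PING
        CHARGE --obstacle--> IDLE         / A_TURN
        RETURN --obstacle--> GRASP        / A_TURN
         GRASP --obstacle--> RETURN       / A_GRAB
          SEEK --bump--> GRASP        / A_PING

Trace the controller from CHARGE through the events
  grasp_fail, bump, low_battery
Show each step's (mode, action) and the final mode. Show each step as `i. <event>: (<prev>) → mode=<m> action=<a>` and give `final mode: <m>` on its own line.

final mode: PATROL

1. grasp_fail: (CHARGE) → mode=CHARGE action=A_GRAB
2. bump: (CHARGE) → mode=RETURN action=A_TURN
3. low_battery: (RETURN) → mode=PATROL action=A_TURN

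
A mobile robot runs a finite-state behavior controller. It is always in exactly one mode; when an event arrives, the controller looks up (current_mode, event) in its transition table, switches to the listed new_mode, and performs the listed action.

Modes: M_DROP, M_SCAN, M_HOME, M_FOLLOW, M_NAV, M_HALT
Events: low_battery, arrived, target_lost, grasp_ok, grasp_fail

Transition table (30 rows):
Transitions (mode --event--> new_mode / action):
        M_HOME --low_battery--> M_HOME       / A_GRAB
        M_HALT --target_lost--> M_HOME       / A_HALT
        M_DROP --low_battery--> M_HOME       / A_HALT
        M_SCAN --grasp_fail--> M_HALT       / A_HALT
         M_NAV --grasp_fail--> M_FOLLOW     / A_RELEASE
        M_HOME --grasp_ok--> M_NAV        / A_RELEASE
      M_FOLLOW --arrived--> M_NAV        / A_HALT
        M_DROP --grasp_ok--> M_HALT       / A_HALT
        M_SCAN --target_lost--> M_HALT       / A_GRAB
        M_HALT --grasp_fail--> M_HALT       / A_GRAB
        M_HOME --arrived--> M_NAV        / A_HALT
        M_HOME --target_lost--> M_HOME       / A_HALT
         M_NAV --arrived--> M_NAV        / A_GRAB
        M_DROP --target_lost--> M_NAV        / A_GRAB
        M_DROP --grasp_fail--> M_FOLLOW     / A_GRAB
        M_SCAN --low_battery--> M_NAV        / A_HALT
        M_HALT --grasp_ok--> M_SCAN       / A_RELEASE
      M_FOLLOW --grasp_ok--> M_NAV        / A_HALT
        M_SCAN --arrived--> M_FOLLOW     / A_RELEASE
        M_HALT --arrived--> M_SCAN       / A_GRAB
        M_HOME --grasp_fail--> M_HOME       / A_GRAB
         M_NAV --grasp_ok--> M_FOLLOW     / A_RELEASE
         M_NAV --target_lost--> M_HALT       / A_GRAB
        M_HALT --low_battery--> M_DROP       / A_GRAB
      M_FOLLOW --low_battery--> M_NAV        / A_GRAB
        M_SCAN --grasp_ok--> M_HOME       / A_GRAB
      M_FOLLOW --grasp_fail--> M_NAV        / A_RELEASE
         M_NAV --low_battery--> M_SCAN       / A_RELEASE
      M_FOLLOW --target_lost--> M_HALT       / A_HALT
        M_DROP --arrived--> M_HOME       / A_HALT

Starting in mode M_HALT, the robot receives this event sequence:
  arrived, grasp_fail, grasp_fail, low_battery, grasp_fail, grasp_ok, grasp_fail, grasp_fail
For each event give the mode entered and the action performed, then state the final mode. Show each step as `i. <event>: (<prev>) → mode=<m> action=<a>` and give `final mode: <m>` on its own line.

final mode: M_NAV

1. arrived: (M_HALT) → mode=M_SCAN action=A_GRAB
2. grasp_fail: (M_SCAN) → mode=M_HALT action=A_HALT
3. grasp_fail: (M_HALT) → mode=M_HALT action=A_GRAB
4. low_battery: (M_HALT) → mode=M_DROP action=A_GRAB
5. grasp_fail: (M_DROP) → mode=M_FOLLOW action=A_GRAB
6. grasp_ok: (M_FOLLOW) → mode=M_NAV action=A_HALT
7. grasp_fail: (M_NAV) → mode=M_FOLLOW action=A_RELEASE
8. grasp_fail: (M_FOLLOW) → mode=M_NAV action=A_RELEASE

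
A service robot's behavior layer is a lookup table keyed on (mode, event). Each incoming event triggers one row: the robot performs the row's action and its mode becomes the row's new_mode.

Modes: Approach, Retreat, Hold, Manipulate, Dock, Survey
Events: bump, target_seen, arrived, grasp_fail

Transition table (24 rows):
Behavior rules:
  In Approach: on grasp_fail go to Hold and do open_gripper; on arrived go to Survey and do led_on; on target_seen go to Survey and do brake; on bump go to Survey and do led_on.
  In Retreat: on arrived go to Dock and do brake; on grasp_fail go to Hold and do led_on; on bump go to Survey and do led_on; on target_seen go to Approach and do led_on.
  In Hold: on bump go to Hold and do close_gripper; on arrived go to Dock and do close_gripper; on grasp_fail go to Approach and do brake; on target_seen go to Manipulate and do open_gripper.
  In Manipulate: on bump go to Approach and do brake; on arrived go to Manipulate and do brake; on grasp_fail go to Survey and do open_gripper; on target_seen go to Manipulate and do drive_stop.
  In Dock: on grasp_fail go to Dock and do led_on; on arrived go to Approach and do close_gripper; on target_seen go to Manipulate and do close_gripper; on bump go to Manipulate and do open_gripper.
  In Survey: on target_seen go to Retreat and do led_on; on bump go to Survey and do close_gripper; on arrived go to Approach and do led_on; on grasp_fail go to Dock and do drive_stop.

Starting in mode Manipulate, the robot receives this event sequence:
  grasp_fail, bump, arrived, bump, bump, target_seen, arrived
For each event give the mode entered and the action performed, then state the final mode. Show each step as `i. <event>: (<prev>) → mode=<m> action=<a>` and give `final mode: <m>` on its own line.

final mode: Dock

1. grasp_fail: (Manipulate) → mode=Survey action=open_gripper
2. bump: (Survey) → mode=Survey action=close_gripper
3. arrived: (Survey) → mode=Approach action=led_on
4. bump: (Approach) → mode=Survey action=led_on
5. bump: (Survey) → mode=Survey action=close_gripper
6. target_seen: (Survey) → mode=Retreat action=led_on
7. arrived: (Retreat) → mode=Dock action=brake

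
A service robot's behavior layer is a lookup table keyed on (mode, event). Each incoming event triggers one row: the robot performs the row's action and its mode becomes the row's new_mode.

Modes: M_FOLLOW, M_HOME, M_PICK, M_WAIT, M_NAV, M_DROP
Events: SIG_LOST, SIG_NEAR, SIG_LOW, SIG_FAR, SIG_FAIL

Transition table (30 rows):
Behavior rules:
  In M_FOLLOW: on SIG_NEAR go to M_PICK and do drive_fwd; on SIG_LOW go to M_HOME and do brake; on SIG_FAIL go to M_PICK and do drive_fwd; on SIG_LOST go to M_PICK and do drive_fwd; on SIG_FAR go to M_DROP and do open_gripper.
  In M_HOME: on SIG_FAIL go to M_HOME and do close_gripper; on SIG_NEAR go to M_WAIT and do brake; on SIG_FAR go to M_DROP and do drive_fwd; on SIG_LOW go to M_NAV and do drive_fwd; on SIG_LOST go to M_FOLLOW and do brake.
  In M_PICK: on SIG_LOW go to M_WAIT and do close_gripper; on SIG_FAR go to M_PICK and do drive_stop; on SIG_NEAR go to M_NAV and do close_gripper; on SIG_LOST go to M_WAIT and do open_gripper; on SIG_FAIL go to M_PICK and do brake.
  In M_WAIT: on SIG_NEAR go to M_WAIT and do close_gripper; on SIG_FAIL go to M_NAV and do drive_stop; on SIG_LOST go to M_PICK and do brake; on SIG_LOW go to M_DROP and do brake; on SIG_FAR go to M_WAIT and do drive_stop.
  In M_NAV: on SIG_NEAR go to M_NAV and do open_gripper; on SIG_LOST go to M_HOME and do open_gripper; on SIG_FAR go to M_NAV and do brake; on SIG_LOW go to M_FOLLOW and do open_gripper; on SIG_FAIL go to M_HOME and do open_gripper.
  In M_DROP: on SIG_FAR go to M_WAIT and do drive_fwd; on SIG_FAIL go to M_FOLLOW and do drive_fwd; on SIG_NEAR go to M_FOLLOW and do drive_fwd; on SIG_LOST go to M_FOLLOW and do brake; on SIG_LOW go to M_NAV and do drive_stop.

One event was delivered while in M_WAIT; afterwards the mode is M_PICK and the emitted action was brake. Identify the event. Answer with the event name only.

try SIG_LOST: (M_WAIT, SIG_LOST) → (M_PICK, brake)  ← matches
try SIG_NEAR: (M_WAIT, SIG_NEAR) → (M_WAIT, close_gripper)
try SIG_LOW: (M_WAIT, SIG_LOW) → (M_DROP, brake)
try SIG_FAR: (M_WAIT, SIG_FAR) → (M_WAIT, drive_stop)
try SIG_FAIL: (M_WAIT, SIG_FAIL) → (M_NAV, drive_stop)

SIG_LOST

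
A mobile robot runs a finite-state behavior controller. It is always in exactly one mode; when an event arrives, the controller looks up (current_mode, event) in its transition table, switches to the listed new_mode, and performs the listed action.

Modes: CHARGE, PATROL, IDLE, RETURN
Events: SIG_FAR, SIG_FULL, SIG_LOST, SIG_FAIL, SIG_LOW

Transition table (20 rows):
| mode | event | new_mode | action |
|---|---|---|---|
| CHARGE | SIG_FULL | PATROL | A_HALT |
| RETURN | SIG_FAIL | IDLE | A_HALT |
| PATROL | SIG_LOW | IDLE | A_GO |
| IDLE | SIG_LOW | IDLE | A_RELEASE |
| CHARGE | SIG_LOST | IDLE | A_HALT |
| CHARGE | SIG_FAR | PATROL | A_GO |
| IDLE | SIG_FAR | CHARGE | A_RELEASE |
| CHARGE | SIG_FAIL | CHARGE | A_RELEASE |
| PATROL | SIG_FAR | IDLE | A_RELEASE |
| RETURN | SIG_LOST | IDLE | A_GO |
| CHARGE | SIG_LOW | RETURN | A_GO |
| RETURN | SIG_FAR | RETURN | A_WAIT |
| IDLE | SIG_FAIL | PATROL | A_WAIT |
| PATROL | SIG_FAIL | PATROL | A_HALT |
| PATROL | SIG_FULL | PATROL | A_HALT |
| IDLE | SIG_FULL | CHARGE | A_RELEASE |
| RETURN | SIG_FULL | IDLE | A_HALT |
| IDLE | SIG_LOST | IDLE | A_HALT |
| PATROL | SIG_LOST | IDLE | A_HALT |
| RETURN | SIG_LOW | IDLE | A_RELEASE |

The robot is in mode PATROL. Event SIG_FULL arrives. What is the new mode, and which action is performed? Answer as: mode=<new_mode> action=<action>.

current mode = PATROL; filter table to that mode:
  (PATROL, SIG_LOW) → (IDLE, A_GO)
  (PATROL, SIG_FAR) → (IDLE, A_RELEASE)
  (PATROL, SIG_FAIL) → (PATROL, A_HALT)
  (PATROL, SIG_FULL) → (PATROL, A_HALT)  ← event matches
  (PATROL, SIG_LOST) → (IDLE, A_HALT)
event = SIG_FULL selects (PATROL, A_HALT)

mode=PATROL action=A_HALT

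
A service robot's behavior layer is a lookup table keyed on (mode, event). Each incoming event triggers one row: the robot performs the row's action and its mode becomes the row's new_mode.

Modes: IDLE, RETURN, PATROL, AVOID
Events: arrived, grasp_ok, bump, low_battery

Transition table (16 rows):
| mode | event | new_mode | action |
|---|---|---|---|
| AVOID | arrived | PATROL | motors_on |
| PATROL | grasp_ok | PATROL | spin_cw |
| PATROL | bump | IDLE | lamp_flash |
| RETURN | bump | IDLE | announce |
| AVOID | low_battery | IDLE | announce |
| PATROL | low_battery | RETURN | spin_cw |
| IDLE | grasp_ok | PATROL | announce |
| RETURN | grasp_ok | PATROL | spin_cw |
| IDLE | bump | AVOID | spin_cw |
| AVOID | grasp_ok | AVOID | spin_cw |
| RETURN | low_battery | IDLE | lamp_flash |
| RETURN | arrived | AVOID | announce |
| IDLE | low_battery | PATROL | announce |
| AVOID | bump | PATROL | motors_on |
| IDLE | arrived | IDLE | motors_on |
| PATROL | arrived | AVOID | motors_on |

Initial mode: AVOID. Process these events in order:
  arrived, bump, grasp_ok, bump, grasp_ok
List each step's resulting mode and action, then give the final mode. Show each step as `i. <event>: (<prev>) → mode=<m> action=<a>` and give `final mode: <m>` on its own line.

1. arrived: (AVOID) → mode=PATROL action=motors_on
2. bump: (PATROL) → mode=IDLE action=lamp_flash
3. grasp_ok: (IDLE) → mode=PATROL action=announce
4. bump: (PATROL) → mode=IDLE action=lamp_flash
5. grasp_ok: (IDLE) → mode=PATROL action=announce

final mode: PATROL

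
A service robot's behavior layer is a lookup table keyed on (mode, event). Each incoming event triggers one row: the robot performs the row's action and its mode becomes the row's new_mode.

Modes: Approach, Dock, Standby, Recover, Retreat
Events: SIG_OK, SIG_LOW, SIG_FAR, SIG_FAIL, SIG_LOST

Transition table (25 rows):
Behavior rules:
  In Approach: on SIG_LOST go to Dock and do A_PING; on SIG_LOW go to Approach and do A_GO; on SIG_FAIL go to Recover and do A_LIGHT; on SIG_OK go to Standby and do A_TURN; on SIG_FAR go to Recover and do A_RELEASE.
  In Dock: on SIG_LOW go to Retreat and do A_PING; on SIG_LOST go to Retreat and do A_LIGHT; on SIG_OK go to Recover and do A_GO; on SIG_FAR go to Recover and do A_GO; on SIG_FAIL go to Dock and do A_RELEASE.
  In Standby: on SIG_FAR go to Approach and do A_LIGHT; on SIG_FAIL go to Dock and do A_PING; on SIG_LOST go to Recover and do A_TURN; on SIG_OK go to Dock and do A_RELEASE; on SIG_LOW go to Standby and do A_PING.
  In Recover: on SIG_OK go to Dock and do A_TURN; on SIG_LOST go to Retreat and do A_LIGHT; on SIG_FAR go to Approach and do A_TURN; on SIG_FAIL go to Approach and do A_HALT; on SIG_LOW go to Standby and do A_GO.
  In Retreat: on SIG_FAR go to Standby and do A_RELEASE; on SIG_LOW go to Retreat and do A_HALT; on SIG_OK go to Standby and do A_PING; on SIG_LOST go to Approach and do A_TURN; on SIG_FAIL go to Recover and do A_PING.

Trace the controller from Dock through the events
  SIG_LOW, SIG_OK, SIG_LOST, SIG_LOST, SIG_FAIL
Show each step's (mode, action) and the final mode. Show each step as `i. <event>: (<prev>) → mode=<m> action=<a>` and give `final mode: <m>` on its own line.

1. SIG_LOW: (Dock) → mode=Retreat action=A_PING
2. SIG_OK: (Retreat) → mode=Standby action=A_PING
3. SIG_LOST: (Standby) → mode=Recover action=A_TURN
4. SIG_LOST: (Recover) → mode=Retreat action=A_LIGHT
5. SIG_FAIL: (Retreat) → mode=Recover action=A_PING

final mode: Recover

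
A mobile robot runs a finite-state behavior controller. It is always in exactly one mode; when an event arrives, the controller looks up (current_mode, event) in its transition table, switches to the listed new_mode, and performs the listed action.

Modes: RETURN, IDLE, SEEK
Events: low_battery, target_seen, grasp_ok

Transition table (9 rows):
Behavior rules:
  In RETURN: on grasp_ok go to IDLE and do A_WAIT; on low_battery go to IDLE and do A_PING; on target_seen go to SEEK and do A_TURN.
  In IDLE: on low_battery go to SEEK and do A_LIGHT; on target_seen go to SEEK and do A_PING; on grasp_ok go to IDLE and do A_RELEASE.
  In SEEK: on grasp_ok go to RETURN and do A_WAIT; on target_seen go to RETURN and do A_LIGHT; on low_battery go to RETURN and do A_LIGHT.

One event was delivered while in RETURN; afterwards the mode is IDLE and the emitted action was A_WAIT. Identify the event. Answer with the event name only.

grasp_ok

try low_battery: (RETURN, low_battery) → (IDLE, A_PING)
try target_seen: (RETURN, target_seen) → (SEEK, A_TURN)
try grasp_ok: (RETURN, grasp_ok) → (IDLE, A_WAIT)  ← matches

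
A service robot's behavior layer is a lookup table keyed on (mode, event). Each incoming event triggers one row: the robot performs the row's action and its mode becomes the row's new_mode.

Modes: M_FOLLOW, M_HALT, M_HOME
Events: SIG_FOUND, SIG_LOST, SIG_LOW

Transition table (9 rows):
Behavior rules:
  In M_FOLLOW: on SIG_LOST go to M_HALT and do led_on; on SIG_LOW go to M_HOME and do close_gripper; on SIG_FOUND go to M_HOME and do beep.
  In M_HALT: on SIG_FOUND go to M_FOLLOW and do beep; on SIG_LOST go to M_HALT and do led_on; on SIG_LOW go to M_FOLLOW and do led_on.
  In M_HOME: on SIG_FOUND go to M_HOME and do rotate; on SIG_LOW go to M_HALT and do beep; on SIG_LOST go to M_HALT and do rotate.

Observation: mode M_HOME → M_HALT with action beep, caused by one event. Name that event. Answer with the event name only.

SIG_LOW

try SIG_FOUND: (M_HOME, SIG_FOUND) → (M_HOME, rotate)
try SIG_LOST: (M_HOME, SIG_LOST) → (M_HALT, rotate)
try SIG_LOW: (M_HOME, SIG_LOW) → (M_HALT, beep)  ← matches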